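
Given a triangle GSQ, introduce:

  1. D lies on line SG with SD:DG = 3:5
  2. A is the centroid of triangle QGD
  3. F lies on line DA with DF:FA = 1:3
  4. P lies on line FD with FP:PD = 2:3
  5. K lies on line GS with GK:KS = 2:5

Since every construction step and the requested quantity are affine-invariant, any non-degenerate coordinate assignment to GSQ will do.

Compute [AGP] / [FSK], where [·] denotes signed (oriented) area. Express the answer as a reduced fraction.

[AGP]:[FSK] = -119/40

Choose coordinates G = (0, 0), S = (1, 0), Q = (0, 1).
1. D lies on line SG with SD:DG = 3:5 ⇒ D = (5/8, 0)
2. A is the centroid of triangle QGD ⇒ A = (5/24, 1/3)
3. F lies on line DA with DF:FA = 1:3 ⇒ F = (25/48, 1/12)
4. P lies on line FD with FP:PD = 2:3 ⇒ P = (9/16, 1/20)
5. K lies on line GS with GK:KS = 2:5 ⇒ K = (2/7, 0)
2·[AGP] = 17/96, 2·[FSK] = -5/84
[AGP]:[FSK] = 17/96:-5/84 = -119/40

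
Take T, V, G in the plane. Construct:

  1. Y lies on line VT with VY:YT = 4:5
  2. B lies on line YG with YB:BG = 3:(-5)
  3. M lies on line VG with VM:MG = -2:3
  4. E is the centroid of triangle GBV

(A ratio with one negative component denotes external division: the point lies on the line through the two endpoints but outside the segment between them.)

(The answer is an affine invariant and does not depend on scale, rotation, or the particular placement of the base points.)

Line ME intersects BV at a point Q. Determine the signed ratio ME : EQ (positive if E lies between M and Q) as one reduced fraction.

Choose coordinates T = (0, 0), V = (1, 0), G = (0, 1).
1. Y lies on line VT with VY:YT = 4:5 ⇒ Y = (5/9, 0)
2. B lies on line YG with YB:BG = 3:(-5) ⇒ B = (25/18, -3/2)
3. M lies on line VG with VM:MG = -2:3 ⇒ M = (3, -2)
4. E is the centroid of triangle GBV ⇒ E = (43/54, -1/6)
line ME meets BV at Q = (10/9, -3/7)
E = M + t·(Q−M) with t = 7/6, so ME:EQ = 7/6:-1/6

ME:EQ = -7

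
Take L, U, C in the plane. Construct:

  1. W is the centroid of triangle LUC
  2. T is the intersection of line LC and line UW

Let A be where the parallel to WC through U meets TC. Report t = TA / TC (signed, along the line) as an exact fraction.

t = 3

Assign L = (0, 0), U = (1, 0), C = (0, 1) — the answer is frame-independent, so this choice is without loss of generality.
1. W is the centroid of triangle LUC ⇒ W = (1/3, 1/3)
2. T is the intersection of line LC and line UW ⇒ T = (0, 1/2)
through U parallel to WC: direction (-1/3, 2/3); meets TC at A = (0, 2)
A = T + t·(C−T) with t = 3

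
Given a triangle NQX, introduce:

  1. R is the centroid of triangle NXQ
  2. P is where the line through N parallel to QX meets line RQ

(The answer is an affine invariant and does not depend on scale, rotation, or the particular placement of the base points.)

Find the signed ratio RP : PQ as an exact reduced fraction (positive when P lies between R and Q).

Assign N = (0, 0), Q = (1, 0), X = (0, 1) — the answer is frame-independent, so this choice is without loss of generality.
1. R is the centroid of triangle NXQ ⇒ R = (1/3, 1/3)
2. P is where the line through N parallel to QX meets line RQ ⇒ P = (-1, 1)
P = R + t·(Q−R) with t = -2, so RP:PQ = t:(1−t) = -2:3

RP:PQ = -2/3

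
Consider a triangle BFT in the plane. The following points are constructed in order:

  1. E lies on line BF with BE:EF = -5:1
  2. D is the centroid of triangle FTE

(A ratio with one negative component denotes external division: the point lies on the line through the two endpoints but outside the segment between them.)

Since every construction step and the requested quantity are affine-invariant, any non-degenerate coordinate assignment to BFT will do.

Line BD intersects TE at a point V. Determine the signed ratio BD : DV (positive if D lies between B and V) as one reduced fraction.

BD:DV = 14

Work in coordinates with B = (0, 0), F = (1, 0), T = (0, 1).
1. E lies on line BF with BE:EF = -5:1 ⇒ E = (5/4, 0)
2. D is the centroid of triangle FTE ⇒ D = (3/4, 1/3)
line BD meets TE at V = (45/56, 5/14)
D = B + t·(V−B) with t = 14/15, so BD:DV = 14/15:1/15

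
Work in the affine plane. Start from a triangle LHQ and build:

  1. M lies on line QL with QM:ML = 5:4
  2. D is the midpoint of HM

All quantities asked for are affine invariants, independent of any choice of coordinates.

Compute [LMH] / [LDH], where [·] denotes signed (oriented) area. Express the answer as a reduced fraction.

Set L = (0, 0), H = (1, 0), Q = (0, 1); any affine frame gives the same invariant.
1. M lies on line QL with QM:ML = 5:4 ⇒ M = (0, 4/9)
2. D is the midpoint of HM ⇒ D = (1/2, 2/9)
2·[LMH] = -4/9, 2·[LDH] = -2/9
[LMH]:[LDH] = -4/9:-2/9 = 2

[LMH]:[LDH] = 2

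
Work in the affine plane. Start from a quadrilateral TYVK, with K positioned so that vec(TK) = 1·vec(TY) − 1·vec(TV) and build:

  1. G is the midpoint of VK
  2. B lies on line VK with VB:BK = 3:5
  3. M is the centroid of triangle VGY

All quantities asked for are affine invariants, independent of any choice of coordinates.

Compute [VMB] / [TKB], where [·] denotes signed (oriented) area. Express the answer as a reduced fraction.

[VMB]:[TKB] = -1/5

Choose coordinates T = (0, 0), Y = (1, 0), V = (0, 1), K = (1, -1).
1. G is the midpoint of VK ⇒ G = (1/2, 0)
2. B lies on line VK with VB:BK = 3:5 ⇒ B = (3/8, 1/4)
3. M is the centroid of triangle VGY ⇒ M = (1/2, 1/3)
2·[VMB] = -1/8, 2·[TKB] = 5/8
[VMB]:[TKB] = -1/8:5/8 = -1/5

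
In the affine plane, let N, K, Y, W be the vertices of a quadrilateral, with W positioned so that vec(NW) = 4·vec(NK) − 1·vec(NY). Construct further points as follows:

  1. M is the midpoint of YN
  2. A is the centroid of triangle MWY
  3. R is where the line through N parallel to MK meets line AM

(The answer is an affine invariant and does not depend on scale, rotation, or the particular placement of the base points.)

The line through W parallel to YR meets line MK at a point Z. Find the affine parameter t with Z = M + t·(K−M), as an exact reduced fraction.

Work in coordinates with N = (0, 0), K = (1, 0), Y = (0, 1), W = (4, -1).
1. M is the midpoint of YN ⇒ M = (0, 1/2)
2. A is the centroid of triangle MWY ⇒ A = (4/3, 1/6)
3. R is where the line through N parallel to MK meets line AM ⇒ R = (-2, 1)
through W parallel to YR: direction (-2, 0); meets MK at Z = (3, -1)
Z = M + t·(K−M) with t = 3

t = 3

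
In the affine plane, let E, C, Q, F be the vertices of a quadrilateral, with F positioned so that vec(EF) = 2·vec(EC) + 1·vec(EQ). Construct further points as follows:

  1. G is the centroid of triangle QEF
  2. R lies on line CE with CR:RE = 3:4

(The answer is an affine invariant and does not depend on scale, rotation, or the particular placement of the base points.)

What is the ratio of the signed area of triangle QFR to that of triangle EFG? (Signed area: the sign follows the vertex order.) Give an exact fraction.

Set E = (0, 0), C = (1, 0), Q = (0, 1), F = (2, 1); any affine frame gives the same invariant.
1. G is the centroid of triangle QEF ⇒ G = (2/3, 2/3)
2. R lies on line CE with CR:RE = 3:4 ⇒ R = (4/7, 0)
2·[QFR] = -2, 2·[EFG] = 2/3
[QFR]:[EFG] = -2:2/3 = -3

[QFR]:[EFG] = -3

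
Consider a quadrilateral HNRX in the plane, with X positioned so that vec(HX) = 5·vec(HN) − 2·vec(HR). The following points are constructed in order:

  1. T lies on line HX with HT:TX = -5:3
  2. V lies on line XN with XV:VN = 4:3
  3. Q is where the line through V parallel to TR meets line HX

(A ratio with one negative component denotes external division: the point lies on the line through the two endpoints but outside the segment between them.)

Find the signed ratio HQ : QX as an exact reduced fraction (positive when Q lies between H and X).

HQ:QX = -39/4

Set H = (0, 0), N = (1, 0), R = (0, 1), X = (5, -2); any affine frame gives the same invariant.
1. T lies on line HX with HT:TX = -5:3 ⇒ T = (25/2, -5)
2. V lies on line XN with XV:VN = 4:3 ⇒ V = (19/7, -6/7)
3. Q is where the line through V parallel to TR meets line HX ⇒ Q = (39/7, -78/35)
Q = H + t·(X−H) with t = 39/35, so HQ:QX = t:(1−t) = 39/35:-4/35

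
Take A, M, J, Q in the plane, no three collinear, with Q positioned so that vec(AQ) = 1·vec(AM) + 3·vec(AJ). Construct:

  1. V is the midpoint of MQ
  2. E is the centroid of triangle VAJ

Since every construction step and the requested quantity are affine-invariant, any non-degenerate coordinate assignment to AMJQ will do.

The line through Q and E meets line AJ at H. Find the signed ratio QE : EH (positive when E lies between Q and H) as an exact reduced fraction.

Assign A = (0, 0), M = (1, 0), J = (0, 1), Q = (1, 3) — the answer is frame-independent, so this choice is without loss of generality.
1. V is the midpoint of MQ ⇒ V = (1, 3/2)
2. E is the centroid of triangle VAJ ⇒ E = (1/3, 5/6)
line QE meets AJ at H = (0, -1/4)
E = Q + t·(H−Q) with t = 2/3, so QE:EH = 2/3:1/3

QE:EH = 2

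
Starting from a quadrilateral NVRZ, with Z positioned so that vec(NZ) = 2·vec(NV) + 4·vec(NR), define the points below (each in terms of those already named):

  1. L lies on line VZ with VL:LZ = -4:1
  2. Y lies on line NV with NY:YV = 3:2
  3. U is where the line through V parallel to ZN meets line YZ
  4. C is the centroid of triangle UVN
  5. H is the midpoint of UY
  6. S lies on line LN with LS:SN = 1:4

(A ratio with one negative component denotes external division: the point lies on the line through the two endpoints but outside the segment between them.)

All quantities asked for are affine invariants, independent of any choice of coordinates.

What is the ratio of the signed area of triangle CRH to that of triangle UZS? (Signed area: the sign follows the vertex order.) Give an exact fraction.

[CRH]:[UZS] = 3/17

Work in coordinates with N = (0, 0), V = (1, 0), R = (0, 1), Z = (2, 4).
1. L lies on line VZ with VL:LZ = -4:1 ⇒ L = (7/3, 16/3)
2. Y lies on line NV with NY:YV = 3:2 ⇒ Y = (3/5, 0)
3. U is where the line through V parallel to ZN meets line YZ ⇒ U = (-1/3, -8/3)
4. C is the centroid of triangle UVN ⇒ C = (2/9, -8/9)
5. H is the midpoint of UY ⇒ H = (2/15, -4/3)
6. S lies on line LN with LS:SN = 1:4 ⇒ S = (28/15, 64/15)
2·[CRH] = 4/15, 2·[UZS] = 68/45
[CRH]:[UZS] = 4/15:68/45 = 3/17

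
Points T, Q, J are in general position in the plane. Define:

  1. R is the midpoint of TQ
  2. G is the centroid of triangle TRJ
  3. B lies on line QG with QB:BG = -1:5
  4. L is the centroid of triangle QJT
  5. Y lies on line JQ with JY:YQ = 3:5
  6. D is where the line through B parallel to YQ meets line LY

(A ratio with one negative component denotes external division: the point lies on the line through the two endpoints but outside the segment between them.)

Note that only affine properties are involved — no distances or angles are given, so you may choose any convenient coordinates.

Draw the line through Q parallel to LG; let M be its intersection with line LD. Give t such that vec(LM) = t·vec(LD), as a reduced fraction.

Assign T = (0, 0), Q = (1, 0), J = (0, 1) — the answer is frame-independent, so this choice is without loss of generality.
1. R is the midpoint of TQ ⇒ R = (1/2, 0)
2. G is the centroid of triangle TRJ ⇒ G = (1/6, 1/3)
3. B lies on line QG with QB:BG = -1:5 ⇒ B = (29/24, -1/12)
4. L is the centroid of triangle QJT ⇒ L = (1/3, 1/3)
5. Y lies on line JQ with JY:YQ = 3:5 ⇒ Y = (3/8, 5/8)
6. D is where the line through B parallel to YQ meets line LY ⇒ D = (25/64, 47/64)
through Q parallel to LG: direction (-1/6, 0); meets LD at M = (2/7, 0)
M = L + t·(D−L) with t = -64/77

t = -64/77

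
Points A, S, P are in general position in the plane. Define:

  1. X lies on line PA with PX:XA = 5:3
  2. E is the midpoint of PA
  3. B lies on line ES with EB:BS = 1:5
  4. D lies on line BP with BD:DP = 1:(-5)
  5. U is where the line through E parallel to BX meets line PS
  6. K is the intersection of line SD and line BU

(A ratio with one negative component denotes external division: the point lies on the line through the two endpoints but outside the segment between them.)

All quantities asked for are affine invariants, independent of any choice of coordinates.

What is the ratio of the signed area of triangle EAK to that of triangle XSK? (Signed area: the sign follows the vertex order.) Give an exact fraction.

[EAK]:[XSK] = -4/5

Choose coordinates A = (0, 0), S = (1, 0), P = (0, 1).
1. X lies on line PA with PX:XA = 5:3 ⇒ X = (0, 3/8)
2. E is the midpoint of PA ⇒ E = (0, 1/2)
3. B lies on line ES with EB:BS = 1:5 ⇒ B = (1/6, 5/12)
4. D lies on line BP with BD:DP = 1:(-5) ⇒ D = (5/24, 13/48)
5. U is where the line through E parallel to BX meets line PS ⇒ U = (2/5, 3/5)
6. K is the intersection of line SD and line BU ⇒ K = (1/20, 13/40)
2·[EAK] = 1/40, 2·[XSK] = -1/32
[EAK]:[XSK] = 1/40:-1/32 = -4/5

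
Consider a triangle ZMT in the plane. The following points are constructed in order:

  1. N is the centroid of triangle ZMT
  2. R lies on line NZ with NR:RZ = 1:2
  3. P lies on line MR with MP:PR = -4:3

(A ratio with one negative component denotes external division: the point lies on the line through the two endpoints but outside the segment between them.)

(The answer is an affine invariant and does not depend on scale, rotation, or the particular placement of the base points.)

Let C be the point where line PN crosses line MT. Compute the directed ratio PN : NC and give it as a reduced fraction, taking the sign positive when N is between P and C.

Assign Z = (0, 0), M = (1, 0), T = (0, 1) — the answer is frame-independent, so this choice is without loss of generality.
1. N is the centroid of triangle ZMT ⇒ N = (1/3, 1/3)
2. R lies on line NZ with NR:RZ = 1:2 ⇒ R = (2/9, 2/9)
3. P lies on line MR with MP:PR = -4:3 ⇒ P = (-19/9, 8/9)
line PN meets MT at C = (13/17, 4/17)
N = P + t·(C−P) with t = 17/20, so PN:NC = 17/20:3/20

PN:NC = 17/3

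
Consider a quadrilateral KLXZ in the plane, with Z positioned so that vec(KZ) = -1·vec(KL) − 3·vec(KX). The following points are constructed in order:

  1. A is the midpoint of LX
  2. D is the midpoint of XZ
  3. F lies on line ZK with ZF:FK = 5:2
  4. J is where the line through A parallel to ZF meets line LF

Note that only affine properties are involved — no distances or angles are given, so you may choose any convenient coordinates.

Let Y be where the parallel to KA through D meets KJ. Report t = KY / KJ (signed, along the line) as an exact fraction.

t = 7/10

Choose coordinates K = (0, 0), L = (1, 0), X = (0, 1), Z = (-1, -3).
1. A is the midpoint of LX ⇒ A = (1/2, 1/2)
2. D is the midpoint of XZ ⇒ D = (-1/2, -1)
3. F lies on line ZK with ZF:FK = 5:2 ⇒ F = (-2/7, -6/7)
4. J is where the line through A parallel to ZF meets line LF ⇒ J = (1/7, -4/7)
through D parallel to KA: direction (1/2, 1/2); meets KJ at Y = (1/10, -2/5)
Y = K + t·(J−K) with t = 7/10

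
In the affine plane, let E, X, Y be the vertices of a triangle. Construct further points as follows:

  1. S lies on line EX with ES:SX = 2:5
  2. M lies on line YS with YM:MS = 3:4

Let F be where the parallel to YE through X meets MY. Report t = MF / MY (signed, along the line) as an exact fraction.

t = -43/6

Assign E = (0, 0), X = (1, 0), Y = (0, 1) — the answer is frame-independent, so this choice is without loss of generality.
1. S lies on line EX with ES:SX = 2:5 ⇒ S = (2/7, 0)
2. M lies on line YS with YM:MS = 3:4 ⇒ M = (6/49, 4/7)
through X parallel to YE: direction (0, -1); meets MY at F = (1, -5/2)
F = M + t·(Y−M) with t = -43/6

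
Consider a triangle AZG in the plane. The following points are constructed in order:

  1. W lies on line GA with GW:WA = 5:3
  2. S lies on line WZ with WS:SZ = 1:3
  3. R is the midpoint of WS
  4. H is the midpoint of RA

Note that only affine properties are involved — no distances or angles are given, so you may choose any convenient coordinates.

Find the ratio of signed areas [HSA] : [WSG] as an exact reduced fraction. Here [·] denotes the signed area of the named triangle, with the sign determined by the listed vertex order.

Work in coordinates with A = (0, 0), Z = (1, 0), G = (0, 1).
1. W lies on line GA with GW:WA = 5:3 ⇒ W = (0, 3/8)
2. S lies on line WZ with WS:SZ = 1:3 ⇒ S = (1/4, 9/32)
3. R is the midpoint of WS ⇒ R = (1/8, 21/64)
4. H is the midpoint of RA ⇒ H = (1/16, 21/128)
2·[HSA] = -3/128, 2·[WSG] = 5/32
[HSA]:[WSG] = -3/128:5/32 = -3/20

[HSA]:[WSG] = -3/20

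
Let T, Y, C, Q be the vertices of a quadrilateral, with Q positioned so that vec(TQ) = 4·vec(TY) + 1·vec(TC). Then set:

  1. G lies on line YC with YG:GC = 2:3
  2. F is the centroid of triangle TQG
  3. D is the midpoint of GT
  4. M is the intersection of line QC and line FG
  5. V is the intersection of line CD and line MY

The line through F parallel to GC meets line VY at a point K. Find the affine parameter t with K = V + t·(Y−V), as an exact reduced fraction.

Assign T = (0, 0), Y = (1, 0), C = (0, 1), Q = (4, 1) — the answer is frame-independent, so this choice is without loss of generality.
1. G lies on line YC with YG:GC = 2:3 ⇒ G = (3/5, 2/5)
2. F is the centroid of triangle TQG ⇒ F = (23/15, 7/15)
3. D is the midpoint of GT ⇒ D = (3/10, 1/5)
4. M is the intersection of line QC and line FG ⇒ M = (9, 1)
5. V is the intersection of line CD and line MY ⇒ V = (27/67, -5/67)
through F parallel to GC: direction (-3/5, 3/5); meets VY at K = (17/9, 1/9)
K = V + t·(Y−V) with t = 112/45

t = 112/45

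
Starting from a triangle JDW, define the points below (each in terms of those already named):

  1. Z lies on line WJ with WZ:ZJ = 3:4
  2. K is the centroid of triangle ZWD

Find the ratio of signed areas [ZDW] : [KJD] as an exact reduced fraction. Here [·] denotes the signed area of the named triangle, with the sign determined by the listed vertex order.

Choose coordinates J = (0, 0), D = (1, 0), W = (0, 1).
1. Z lies on line WJ with WZ:ZJ = 3:4 ⇒ Z = (0, 4/7)
2. K is the centroid of triangle ZWD ⇒ K = (1/3, 11/21)
2·[ZDW] = 3/7, 2·[KJD] = 11/21
[ZDW]:[KJD] = 3/7:11/21 = 9/11

[ZDW]:[KJD] = 9/11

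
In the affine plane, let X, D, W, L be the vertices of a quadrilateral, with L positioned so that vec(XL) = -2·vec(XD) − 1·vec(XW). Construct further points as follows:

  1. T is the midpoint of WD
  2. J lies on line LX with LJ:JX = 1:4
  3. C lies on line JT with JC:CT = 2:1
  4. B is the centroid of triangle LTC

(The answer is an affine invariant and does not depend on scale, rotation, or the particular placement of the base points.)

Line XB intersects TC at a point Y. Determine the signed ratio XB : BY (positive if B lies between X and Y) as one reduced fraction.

XB:BY = -13

Choose coordinates X = (0, 0), D = (1, 0), W = (0, 1), L = (-2, -1).
1. T is the midpoint of WD ⇒ T = (1/2, 1/2)
2. J lies on line LX with LJ:JX = 1:4 ⇒ J = (-8/5, -4/5)
3. C lies on line JT with JC:CT = 2:1 ⇒ C = (-1/5, 1/15)
4. B is the centroid of triangle LTC ⇒ B = (-17/30, -13/90)
line XB meets TC at Y = (-34/65, -2/15)
B = X + t·(Y−X) with t = 13/12, so XB:BY = 13/12:-1/12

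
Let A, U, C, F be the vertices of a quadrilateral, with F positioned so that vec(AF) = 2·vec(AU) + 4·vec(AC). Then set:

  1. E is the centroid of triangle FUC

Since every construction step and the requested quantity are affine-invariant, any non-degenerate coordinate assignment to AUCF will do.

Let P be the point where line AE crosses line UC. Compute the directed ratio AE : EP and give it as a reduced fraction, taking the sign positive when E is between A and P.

Work in coordinates with A = (0, 0), U = (1, 0), C = (0, 1), F = (2, 4).
1. E is the centroid of triangle FUC ⇒ E = (1, 5/3)
line AE meets UC at P = (3/8, 5/8)
E = A + t·(P−A) with t = 8/3, so AE:EP = 8/3:-5/3

AE:EP = -8/5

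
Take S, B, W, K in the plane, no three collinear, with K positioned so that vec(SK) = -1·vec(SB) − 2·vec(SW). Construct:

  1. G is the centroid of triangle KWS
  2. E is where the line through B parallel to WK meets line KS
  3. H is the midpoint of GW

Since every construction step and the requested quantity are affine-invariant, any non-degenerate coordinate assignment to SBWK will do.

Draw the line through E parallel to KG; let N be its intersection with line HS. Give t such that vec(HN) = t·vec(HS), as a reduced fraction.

Work in coordinates with S = (0, 0), B = (1, 0), W = (0, 1), K = (-1, -2).
1. G is the centroid of triangle KWS ⇒ G = (-1/3, -1/3)
2. E is where the line through B parallel to WK meets line KS ⇒ E = (3, 6)
3. H is the midpoint of GW ⇒ H = (-1/6, 1/3)
through E parallel to KG: direction (2/3, 5/3); meets HS at N = (1/3, -2/3)
N = H + t·(S−H) with t = 3

t = 3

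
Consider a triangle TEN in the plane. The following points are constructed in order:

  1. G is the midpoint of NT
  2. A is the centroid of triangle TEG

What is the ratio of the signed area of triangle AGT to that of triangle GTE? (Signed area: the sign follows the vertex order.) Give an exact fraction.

[AGT]:[GTE] = 1/3

Assign T = (0, 0), E = (1, 0), N = (0, 1) — the answer is frame-independent, so this choice is without loss of generality.
1. G is the midpoint of NT ⇒ G = (0, 1/2)
2. A is the centroid of triangle TEG ⇒ A = (1/3, 1/6)
2·[AGT] = 1/6, 2·[GTE] = 1/2
[AGT]:[GTE] = 1/6:1/2 = 1/3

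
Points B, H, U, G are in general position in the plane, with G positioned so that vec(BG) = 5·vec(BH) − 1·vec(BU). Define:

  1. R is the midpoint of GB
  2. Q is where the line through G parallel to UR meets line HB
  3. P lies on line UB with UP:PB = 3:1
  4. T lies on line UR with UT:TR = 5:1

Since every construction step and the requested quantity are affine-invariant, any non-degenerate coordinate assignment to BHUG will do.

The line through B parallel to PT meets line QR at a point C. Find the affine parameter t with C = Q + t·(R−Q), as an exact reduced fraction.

t = 8/7

Assign B = (0, 0), H = (1, 0), U = (0, 1), G = (5, -1) — the answer is frame-independent, so this choice is without loss of generality.
1. R is the midpoint of GB ⇒ R = (5/2, -1/2)
2. Q is where the line through G parallel to UR meets line HB ⇒ Q = (10/3, 0)
3. P lies on line UB with UP:PB = 3:1 ⇒ P = (0, 1/4)
4. T lies on line UR with UT:TR = 5:1 ⇒ T = (25/12, -1/4)
through B parallel to PT: direction (25/12, -1/2); meets QR at C = (50/21, -4/7)
C = Q + t·(R−Q) with t = 8/7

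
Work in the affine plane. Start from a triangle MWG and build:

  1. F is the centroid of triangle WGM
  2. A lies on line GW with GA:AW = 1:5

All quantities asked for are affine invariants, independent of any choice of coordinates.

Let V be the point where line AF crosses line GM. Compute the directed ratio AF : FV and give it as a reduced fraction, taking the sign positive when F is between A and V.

Work in coordinates with M = (0, 0), W = (1, 0), G = (0, 1).
1. F is the centroid of triangle WGM ⇒ F = (1/3, 1/3)
2. A lies on line GW with GA:AW = 1:5 ⇒ A = (1/6, 5/6)
line AF meets GM at V = (0, 4/3)
F = A + t·(V−A) with t = -1, so AF:FV = -1:2

AF:FV = -1/2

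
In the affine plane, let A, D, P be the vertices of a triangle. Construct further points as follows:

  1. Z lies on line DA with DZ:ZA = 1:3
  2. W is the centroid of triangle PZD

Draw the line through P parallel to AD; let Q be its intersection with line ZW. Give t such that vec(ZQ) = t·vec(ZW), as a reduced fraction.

Assign A = (0, 0), D = (1, 0), P = (0, 1) — the answer is frame-independent, so this choice is without loss of generality.
1. Z lies on line DA with DZ:ZA = 1:3 ⇒ Z = (3/4, 0)
2. W is the centroid of triangle PZD ⇒ W = (7/12, 1/3)
through P parallel to AD: direction (1, 0); meets ZW at Q = (1/4, 1)
Q = Z + t·(W−Z) with t = 3

t = 3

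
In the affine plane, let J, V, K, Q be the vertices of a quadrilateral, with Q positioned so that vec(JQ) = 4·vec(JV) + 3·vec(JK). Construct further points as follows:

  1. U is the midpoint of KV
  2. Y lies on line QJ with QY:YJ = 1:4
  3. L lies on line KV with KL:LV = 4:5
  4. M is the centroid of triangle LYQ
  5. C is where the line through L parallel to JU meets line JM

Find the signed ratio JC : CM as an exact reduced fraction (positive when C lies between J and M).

Assign J = (0, 0), V = (1, 0), K = (0, 1), Q = (4, 3) — the answer is frame-independent, so this choice is without loss of generality.
1. U is the midpoint of KV ⇒ U = (1/2, 1/2)
2. Y lies on line QJ with QY:YJ = 1:4 ⇒ Y = (16/5, 12/5)
3. L lies on line KV with KL:LV = 4:5 ⇒ L = (4/9, 5/9)
4. M is the centroid of triangle LYQ ⇒ M = (344/135, 268/135)
5. C is where the line through L parallel to JU meets line JM ⇒ C = (-86/171, -67/171)
C = J + t·(M−J) with t = -15/76, so JC:CM = t:(1−t) = -15/76:91/76

JC:CM = -15/91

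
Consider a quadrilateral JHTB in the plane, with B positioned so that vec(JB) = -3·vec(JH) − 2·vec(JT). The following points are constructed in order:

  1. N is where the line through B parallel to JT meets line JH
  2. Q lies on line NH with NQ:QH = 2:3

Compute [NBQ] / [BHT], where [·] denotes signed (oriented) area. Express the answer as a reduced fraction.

Set J = (0, 0), H = (1, 0), T = (0, 1), B = (-3, -2); any affine frame gives the same invariant.
1. N is where the line through B parallel to JT meets line JH ⇒ N = (-3, 0)
2. Q lies on line NH with NQ:QH = 2:3 ⇒ Q = (-7/5, 0)
2·[NBQ] = 16/5, 2·[BHT] = 6
[NBQ]:[BHT] = 16/5:6 = 8/15

[NBQ]:[BHT] = 8/15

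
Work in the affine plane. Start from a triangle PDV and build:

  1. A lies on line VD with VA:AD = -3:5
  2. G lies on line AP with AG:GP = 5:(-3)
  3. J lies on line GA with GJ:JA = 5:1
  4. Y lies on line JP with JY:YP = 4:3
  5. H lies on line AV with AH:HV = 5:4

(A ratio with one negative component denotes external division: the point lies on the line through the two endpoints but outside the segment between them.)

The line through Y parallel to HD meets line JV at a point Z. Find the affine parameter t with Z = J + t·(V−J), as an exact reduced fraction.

Choose coordinates P = (0, 0), D = (1, 0), V = (0, 1).
1. A lies on line VD with VA:AD = -3:5 ⇒ A = (-3/2, 5/2)
2. G lies on line AP with AG:GP = 5:(-3) ⇒ G = (9/4, -15/4)
3. J lies on line GA with GJ:JA = 5:1 ⇒ J = (-7/8, 35/24)
4. Y lies on line JP with JY:YP = 4:3 ⇒ Y = (-3/8, 5/8)
5. H lies on line AV with AH:HV = 5:4 ⇒ H = (-2/3, 5/3)
through Y parallel to HD: direction (5/3, -5/3); meets JV at Z = (-63/40, 73/40)
Z = J + t·(V−J) with t = -4/5

t = -4/5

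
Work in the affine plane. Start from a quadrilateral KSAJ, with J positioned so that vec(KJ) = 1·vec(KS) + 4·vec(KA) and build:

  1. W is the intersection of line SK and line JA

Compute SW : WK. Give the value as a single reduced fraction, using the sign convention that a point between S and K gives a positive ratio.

SW:WK = -4

Choose coordinates K = (0, 0), S = (1, 0), A = (0, 1), J = (1, 4).
1. W is the intersection of line SK and line JA ⇒ W = (-1/3, 0)
W = S + t·(K−S) with t = 4/3, so SW:WK = t:(1−t) = 4/3:-1/3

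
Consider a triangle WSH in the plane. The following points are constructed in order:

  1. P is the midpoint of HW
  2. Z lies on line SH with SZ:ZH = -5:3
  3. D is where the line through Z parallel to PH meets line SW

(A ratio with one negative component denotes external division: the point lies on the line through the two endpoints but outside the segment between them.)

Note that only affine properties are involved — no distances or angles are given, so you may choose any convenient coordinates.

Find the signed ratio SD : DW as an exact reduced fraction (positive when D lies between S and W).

Choose coordinates W = (0, 0), S = (1, 0), H = (0, 1).
1. P is the midpoint of HW ⇒ P = (0, 1/2)
2. Z lies on line SH with SZ:ZH = -5:3 ⇒ Z = (-3/2, 5/2)
3. D is where the line through Z parallel to PH meets line SW ⇒ D = (-3/2, 0)
D = S + t·(W−S) with t = 5/2, so SD:DW = t:(1−t) = 5/2:-3/2

SD:DW = -5/3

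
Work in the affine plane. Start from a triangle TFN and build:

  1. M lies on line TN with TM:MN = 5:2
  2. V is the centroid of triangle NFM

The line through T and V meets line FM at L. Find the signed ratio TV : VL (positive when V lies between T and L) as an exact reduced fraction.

Choose coordinates T = (0, 0), F = (1, 0), N = (0, 1).
1. M lies on line TN with TM:MN = 5:2 ⇒ M = (0, 5/7)
2. V is the centroid of triangle NFM ⇒ V = (1/3, 4/7)
line TV meets FM at L = (5/17, 60/119)
V = T + t·(L−T) with t = 17/15, so TV:VL = 17/15:-2/15

TV:VL = -17/2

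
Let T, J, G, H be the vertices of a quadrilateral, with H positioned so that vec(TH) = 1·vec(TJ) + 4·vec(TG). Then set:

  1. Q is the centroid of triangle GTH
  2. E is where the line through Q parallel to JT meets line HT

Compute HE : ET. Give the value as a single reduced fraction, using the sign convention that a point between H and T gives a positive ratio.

HE:ET = 7/5

Choose coordinates T = (0, 0), J = (1, 0), G = (0, 1), H = (1, 4).
1. Q is the centroid of triangle GTH ⇒ Q = (1/3, 5/3)
2. E is where the line through Q parallel to JT meets line HT ⇒ E = (5/12, 5/3)
E = H + t·(T−H) with t = 7/12, so HE:ET = t:(1−t) = 7/12:5/12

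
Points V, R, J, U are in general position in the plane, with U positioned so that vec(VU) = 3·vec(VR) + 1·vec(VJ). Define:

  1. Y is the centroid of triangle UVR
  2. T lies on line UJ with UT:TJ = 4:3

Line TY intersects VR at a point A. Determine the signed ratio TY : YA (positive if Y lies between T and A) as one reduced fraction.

Assign V = (0, 0), R = (1, 0), J = (0, 1), U = (3, 1) — the answer is frame-independent, so this choice is without loss of generality.
1. Y is the centroid of triangle UVR ⇒ Y = (4/3, 1/3)
2. T lies on line UJ with UT:TJ = 4:3 ⇒ T = (9/7, 1)
line TY meets VR at A = (19/14, 0)
Y = T + t·(A−T) with t = 2/3, so TY:YA = 2/3:1/3

TY:YA = 2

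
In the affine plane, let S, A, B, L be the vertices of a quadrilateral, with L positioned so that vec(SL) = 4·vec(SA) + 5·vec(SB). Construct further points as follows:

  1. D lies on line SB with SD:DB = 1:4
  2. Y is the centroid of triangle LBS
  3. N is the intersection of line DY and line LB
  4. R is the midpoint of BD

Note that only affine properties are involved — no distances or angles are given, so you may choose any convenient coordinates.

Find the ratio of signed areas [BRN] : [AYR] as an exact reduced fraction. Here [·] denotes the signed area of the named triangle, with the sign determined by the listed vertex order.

Choose coordinates S = (0, 0), A = (1, 0), B = (0, 1), L = (4, 5).
1. D lies on line SB with SD:DB = 1:4 ⇒ D = (0, 1/5)
2. Y is the centroid of triangle LBS ⇒ Y = (4/3, 2)
3. N is the intersection of line DY and line LB ⇒ N = (16/7, 23/7)
4. R is the midpoint of BD ⇒ R = (0, 3/5)
2·[BRN] = 32/35, 2·[AYR] = 11/5
[BRN]:[AYR] = 32/35:11/5 = 32/77

[BRN]:[AYR] = 32/77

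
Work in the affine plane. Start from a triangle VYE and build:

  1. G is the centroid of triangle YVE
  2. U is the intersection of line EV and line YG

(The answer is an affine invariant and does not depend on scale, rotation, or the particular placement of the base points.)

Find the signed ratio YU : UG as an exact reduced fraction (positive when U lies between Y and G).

YU:UG = -3

Set V = (0, 0), Y = (1, 0), E = (0, 1); any affine frame gives the same invariant.
1. G is the centroid of triangle YVE ⇒ G = (1/3, 1/3)
2. U is the intersection of line EV and line YG ⇒ U = (0, 1/2)
U = Y + t·(G−Y) with t = 3/2, so YU:UG = t:(1−t) = 3/2:-1/2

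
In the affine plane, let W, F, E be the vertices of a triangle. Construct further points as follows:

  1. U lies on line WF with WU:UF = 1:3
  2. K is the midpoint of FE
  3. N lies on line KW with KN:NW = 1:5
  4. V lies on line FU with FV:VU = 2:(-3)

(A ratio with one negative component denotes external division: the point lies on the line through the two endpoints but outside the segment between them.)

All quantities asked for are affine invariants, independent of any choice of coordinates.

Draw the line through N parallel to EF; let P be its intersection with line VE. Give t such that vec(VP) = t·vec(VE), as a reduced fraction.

Choose coordinates W = (0, 0), F = (1, 0), E = (0, 1).
1. U lies on line WF with WU:UF = 1:3 ⇒ U = (1/4, 0)
2. K is the midpoint of FE ⇒ K = (1/2, 1/2)
3. N lies on line KW with KN:NW = 1:5 ⇒ N = (5/12, 5/12)
4. V lies on line FU with FV:VU = 2:(-3) ⇒ V = (5/2, 0)
through N parallel to EF: direction (1, -1); meets VE at P = (-5/18, 10/9)
P = V + t·(E−V) with t = 10/9

t = 10/9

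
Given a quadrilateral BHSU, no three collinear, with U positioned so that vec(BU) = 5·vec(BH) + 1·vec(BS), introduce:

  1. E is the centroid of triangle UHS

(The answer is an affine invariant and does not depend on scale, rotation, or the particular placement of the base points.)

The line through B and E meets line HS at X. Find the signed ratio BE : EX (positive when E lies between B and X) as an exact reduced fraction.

Set B = (0, 0), H = (1, 0), S = (0, 1), U = (5, 1); any affine frame gives the same invariant.
1. E is the centroid of triangle UHS ⇒ E = (2, 2/3)
line BE meets HS at X = (3/4, 1/4)
E = B + t·(X−B) with t = 8/3, so BE:EX = 8/3:-5/3

BE:EX = -8/5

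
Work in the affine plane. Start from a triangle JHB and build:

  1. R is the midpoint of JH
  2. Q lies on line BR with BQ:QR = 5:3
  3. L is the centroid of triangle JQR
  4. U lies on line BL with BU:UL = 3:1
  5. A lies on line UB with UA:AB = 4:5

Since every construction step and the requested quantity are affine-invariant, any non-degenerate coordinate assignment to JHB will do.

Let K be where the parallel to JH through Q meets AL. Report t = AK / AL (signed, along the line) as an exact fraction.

Work in coordinates with J = (0, 0), H = (1, 0), B = (0, 1).
1. R is the midpoint of JH ⇒ R = (1/2, 0)
2. Q lies on line BR with BQ:QR = 5:3 ⇒ Q = (5/16, 3/8)
3. L is the centroid of triangle JQR ⇒ L = (13/48, 1/8)
4. U lies on line BL with BU:UL = 3:1 ⇒ U = (13/64, 11/32)
5. A lies on line UB with UA:AB = 4:5 ⇒ A = (65/576, 61/96)
through Q parallel to JH: direction (1, 0); meets AL at K = (65/336, 3/8)
K = A + t·(L−A) with t = 25/49

t = 25/49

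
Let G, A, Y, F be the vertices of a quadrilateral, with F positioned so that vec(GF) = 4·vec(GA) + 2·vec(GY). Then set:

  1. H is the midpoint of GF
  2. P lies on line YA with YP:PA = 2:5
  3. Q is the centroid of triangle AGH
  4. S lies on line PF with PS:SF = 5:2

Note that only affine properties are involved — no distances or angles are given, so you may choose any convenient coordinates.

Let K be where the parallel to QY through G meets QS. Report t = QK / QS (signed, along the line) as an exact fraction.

t = -49/127

Work in coordinates with G = (0, 0), A = (1, 0), Y = (0, 1), F = (4, 2).
1. H is the midpoint of GF ⇒ H = (2, 1)
2. P lies on line YA with YP:PA = 2:5 ⇒ P = (2/7, 5/7)
3. Q is the centroid of triangle AGH ⇒ Q = (1, 1/3)
4. S lies on line PF with PS:SF = 5:2 ⇒ S = (144/49, 80/49)
through G parallel to QY: direction (-1, 2/3); meets QS at K = (32/127, -64/381)
K = Q + t·(S−Q) with t = -49/127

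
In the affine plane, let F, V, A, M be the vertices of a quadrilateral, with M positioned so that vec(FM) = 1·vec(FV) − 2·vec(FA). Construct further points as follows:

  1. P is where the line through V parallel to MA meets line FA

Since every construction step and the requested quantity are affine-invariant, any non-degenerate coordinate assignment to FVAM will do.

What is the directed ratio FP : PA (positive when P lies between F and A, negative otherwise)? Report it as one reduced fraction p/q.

FP:PA = -3/2

Work in coordinates with F = (0, 0), V = (1, 0), A = (0, 1), M = (1, -2).
1. P is where the line through V parallel to MA meets line FA ⇒ P = (0, 3)
P = F + t·(A−F) with t = 3, so FP:PA = t:(1−t) = 3:-2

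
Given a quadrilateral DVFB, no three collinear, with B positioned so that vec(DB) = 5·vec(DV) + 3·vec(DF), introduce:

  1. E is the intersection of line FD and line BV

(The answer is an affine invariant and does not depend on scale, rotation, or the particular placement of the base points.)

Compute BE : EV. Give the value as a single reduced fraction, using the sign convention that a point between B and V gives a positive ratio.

BE:EV = -5

Choose coordinates D = (0, 0), V = (1, 0), F = (0, 1), B = (5, 3).
1. E is the intersection of line FD and line BV ⇒ E = (0, -3/4)
E = B + t·(V−B) with t = 5/4, so BE:EV = t:(1−t) = 5/4:-1/4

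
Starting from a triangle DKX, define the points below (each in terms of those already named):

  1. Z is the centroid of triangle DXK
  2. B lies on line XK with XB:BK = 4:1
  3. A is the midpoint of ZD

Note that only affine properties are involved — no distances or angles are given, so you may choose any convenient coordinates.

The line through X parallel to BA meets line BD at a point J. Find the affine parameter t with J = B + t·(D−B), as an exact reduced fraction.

t = -16/3

Choose coordinates D = (0, 0), K = (1, 0), X = (0, 1).
1. Z is the centroid of triangle DXK ⇒ Z = (1/3, 1/3)
2. B lies on line XK with XB:BK = 4:1 ⇒ B = (4/5, 1/5)
3. A is the midpoint of ZD ⇒ A = (1/6, 1/6)
through X parallel to BA: direction (-19/30, -1/30); meets BD at J = (76/15, 19/15)
J = B + t·(D−B) with t = -16/3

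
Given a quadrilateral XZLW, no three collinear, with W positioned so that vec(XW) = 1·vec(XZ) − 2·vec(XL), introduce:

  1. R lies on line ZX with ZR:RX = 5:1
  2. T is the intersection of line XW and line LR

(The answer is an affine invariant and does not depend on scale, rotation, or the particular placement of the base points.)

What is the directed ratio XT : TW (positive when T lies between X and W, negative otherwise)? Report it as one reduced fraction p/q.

Choose coordinates X = (0, 0), Z = (1, 0), L = (0, 1), W = (1, -2).
1. R lies on line ZX with ZR:RX = 5:1 ⇒ R = (1/6, 0)
2. T is the intersection of line XW and line LR ⇒ T = (1/4, -1/2)
T = X + t·(W−X) with t = 1/4, so XT:TW = t:(1−t) = 1/4:3/4

XT:TW = 1/3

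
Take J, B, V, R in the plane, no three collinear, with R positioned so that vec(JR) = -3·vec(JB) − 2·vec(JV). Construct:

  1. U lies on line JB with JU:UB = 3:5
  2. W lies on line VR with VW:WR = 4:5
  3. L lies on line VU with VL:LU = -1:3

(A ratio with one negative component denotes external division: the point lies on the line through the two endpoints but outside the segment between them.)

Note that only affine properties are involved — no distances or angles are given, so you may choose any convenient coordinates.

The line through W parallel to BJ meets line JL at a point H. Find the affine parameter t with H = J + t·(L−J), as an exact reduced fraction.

t = -2/9

Work in coordinates with J = (0, 0), B = (1, 0), V = (0, 1), R = (-3, -2).
1. U lies on line JB with JU:UB = 3:5 ⇒ U = (3/8, 0)
2. W lies on line VR with VW:WR = 4:5 ⇒ W = (-4/3, -1/3)
3. L lies on line VU with VL:LU = -1:3 ⇒ L = (-3/16, 3/2)
through W parallel to BJ: direction (-1, 0); meets JL at H = (1/24, -1/3)
H = J + t·(L−J) with t = -2/9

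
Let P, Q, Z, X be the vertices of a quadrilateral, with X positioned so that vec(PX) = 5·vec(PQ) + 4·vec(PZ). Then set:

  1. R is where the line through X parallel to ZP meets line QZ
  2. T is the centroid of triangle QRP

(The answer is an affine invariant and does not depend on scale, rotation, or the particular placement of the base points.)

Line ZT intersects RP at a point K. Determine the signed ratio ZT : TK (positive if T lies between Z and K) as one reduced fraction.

ZT:TK = 11/4

Assign P = (0, 0), Q = (1, 0), Z = (0, 1), X = (5, 4) — the answer is frame-independent, so this choice is without loss of generality.
1. R is where the line through X parallel to ZP meets line QZ ⇒ R = (5, -4)
2. T is the centroid of triangle QRP ⇒ T = (2, -4/3)
line ZT meets RP at K = (30/11, -24/11)
T = Z + t·(K−Z) with t = 11/15, so ZT:TK = 11/15:4/15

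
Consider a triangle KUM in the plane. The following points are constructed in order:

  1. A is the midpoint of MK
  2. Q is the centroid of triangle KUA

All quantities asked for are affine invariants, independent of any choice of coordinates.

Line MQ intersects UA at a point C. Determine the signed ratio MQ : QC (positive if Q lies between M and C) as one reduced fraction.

MQ:QC = -4

Work in coordinates with K = (0, 0), U = (1, 0), M = (0, 1).
1. A is the midpoint of MK ⇒ A = (0, 1/2)
2. Q is the centroid of triangle KUA ⇒ Q = (1/3, 1/6)
line MQ meets UA at C = (1/4, 3/8)
Q = M + t·(C−M) with t = 4/3, so MQ:QC = 4/3:-1/3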